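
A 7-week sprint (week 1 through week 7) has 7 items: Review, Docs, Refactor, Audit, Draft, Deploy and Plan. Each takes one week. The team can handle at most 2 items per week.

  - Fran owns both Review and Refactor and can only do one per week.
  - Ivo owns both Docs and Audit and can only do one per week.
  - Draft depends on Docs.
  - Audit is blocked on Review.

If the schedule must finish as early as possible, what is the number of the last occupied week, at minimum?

The precedence chain requires at least 2 distinct weeks.
With at most 2 per week and 7 work items, at least 4 weeks are needed.
4 works (last occupied week: week 4): for example Docs=week 1, Audit=week 2, Review=week 1, Draft=week 2, Deploy=week 3, Refactor=week 3, Plan=week 4.

4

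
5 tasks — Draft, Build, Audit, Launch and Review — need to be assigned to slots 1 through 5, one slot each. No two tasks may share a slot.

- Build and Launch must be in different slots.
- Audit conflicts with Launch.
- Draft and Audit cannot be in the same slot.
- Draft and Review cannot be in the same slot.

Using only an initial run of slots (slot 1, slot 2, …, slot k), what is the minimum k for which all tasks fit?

With at most 1 per slot and 5 tasks, at least 5 slots are needed.
5 works (last occupied slot: 5): for example Launch in 4, Draft in 1, Audit in 3, Build in 2, Review in 5.

5 slots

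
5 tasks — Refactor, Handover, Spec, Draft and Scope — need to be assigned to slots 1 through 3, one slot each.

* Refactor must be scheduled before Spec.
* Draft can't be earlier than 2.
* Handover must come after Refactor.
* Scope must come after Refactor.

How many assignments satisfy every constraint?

18

Splitting on Refactor: it can be 1 (16), 2 (2). Listing each branch's schedules as (Handover, Spec, Draft, Scope):
Refactor=1: (2,2,2,2) (2,2,2,3) (2,2,3,2) (2,2,3,3) (2,3,2,2) (2,3,2,3) (2,3,3,2) (2,3,3,3) (3,2,2,2) (3,2,2,3) (3,2,3,2) (3,2,3,3) (3,3,2,2) (3,3,2,3) (3,3,3,2) (3,3,3,3) — 16.
Refactor=2: (3,3,2,3) (3,3,3,3) — 2.
Summing: 16 + 2 = 18.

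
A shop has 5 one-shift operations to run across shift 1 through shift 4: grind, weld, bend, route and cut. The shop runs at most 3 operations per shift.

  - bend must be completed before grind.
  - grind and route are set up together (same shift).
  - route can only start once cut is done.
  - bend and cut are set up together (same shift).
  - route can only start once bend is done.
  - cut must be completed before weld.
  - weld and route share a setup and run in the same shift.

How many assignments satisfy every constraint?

Splitting on grind: it can be shift 2 (1), shift 3 (2), shift 4 (3). Listing each branch's schedules as (weld, bend, route, cut) by shift number:
grind=shift 2: (2,1,2,1) — 1.
grind=shift 3: (3,1,3,1) (3,2,3,2) — 2.
grind=shift 4: (4,1,4,1) (4,2,4,2) (4,3,4,3) — 3.
Summing: 1 + 2 + 3 = 6.

6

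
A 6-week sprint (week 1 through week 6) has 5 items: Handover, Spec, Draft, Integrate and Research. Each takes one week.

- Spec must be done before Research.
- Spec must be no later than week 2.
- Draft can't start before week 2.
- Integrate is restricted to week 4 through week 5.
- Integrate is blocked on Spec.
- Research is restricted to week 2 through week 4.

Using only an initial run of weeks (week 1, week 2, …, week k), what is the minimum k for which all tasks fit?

The precedence chain requires at least 2 distinct weeks.
Integrate can't be placed before week 4, so the schedule must run through at least week 4.
4 works (last occupied week: week 4): for example Spec=week 1; Integrate=week 4; Handover=week 1; Draft=week 2; Research=week 2.

4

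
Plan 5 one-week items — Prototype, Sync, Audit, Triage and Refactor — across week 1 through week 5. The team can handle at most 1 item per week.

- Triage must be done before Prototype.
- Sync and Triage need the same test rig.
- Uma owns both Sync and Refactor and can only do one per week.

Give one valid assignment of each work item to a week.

Triage in week 1, Refactor in week 5, Prototype in week 2, Sync in week 3, Audit in week 4

Checking: Triage(week 1) before Prototype(week 2); Sync(week 3) != Refactor(week 5); Sync(week 3) != Triage(week 1); max 1 per week (cap 1).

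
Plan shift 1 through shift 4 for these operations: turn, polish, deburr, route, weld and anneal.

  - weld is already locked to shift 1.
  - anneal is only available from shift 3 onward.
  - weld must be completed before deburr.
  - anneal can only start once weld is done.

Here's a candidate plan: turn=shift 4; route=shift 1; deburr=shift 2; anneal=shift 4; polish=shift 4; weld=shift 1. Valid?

Valid

weld must be completed before deburr — holds.
anneal is only available from shift 3 onward — holds.
weld is already locked to shift 1 — holds.
anneal can only start once weld is done — holds.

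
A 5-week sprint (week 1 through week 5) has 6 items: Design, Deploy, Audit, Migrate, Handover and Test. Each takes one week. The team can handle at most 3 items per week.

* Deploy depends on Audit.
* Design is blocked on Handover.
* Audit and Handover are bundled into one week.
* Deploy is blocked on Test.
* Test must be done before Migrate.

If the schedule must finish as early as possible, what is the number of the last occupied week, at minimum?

The precedence chain requires at least 2 distinct weeks.
With at most 3 per week and 6 tasks, at least 2 weeks are needed.
2 works (last occupied week: week 2): for example Deploy=week 2, Audit=week 1, Design=week 2, Handover=week 1, Migrate=week 2, Test=week 1.

2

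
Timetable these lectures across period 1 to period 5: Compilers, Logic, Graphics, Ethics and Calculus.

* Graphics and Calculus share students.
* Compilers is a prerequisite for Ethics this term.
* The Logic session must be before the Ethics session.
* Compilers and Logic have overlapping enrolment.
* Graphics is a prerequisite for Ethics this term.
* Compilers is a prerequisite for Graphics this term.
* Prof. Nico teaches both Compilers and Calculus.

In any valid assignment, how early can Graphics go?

Precedence pushes Graphics to at least period 2; downstream work caps Graphics at period 4.
Graphics at period 2 is achievable: Calculus in period 3, Compilers in period 1, Ethics in period 3, Graphics in period 2, Logic in period 2.

period 2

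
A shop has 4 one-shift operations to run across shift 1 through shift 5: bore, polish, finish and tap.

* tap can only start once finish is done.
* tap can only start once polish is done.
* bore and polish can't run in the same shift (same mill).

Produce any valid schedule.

tap=shift 2; finish=shift 1; polish=shift 1; bore=shift 2

Checking: finish(shift 1) before tap(shift 2); polish(shift 1) before tap(shift 2); bore(shift 2) != polish(shift 1).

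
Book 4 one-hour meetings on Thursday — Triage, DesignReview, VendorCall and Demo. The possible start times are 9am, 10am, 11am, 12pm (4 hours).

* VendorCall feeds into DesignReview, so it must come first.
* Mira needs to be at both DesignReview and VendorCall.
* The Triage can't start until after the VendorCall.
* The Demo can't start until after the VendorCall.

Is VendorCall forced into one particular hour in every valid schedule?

No

VendorCall can be 9am (e.g. Triage -> 10am; Demo -> 10am; VendorCall -> 9am; DesignReview -> 10am) or 10am (e.g. Triage in 11am; Demo in 11am; VendorCall in 10am; DesignReview in 11am).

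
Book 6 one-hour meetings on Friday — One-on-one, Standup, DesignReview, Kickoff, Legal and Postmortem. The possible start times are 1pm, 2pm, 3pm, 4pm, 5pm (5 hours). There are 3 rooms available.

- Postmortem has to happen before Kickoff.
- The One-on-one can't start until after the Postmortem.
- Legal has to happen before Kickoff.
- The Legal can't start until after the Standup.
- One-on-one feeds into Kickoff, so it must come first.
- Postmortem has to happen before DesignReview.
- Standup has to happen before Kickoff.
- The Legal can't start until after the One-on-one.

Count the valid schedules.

Splitting on One-on-one: it can be 2pm (28), 3pm (21). Listing each branch's schedules as (Standup, DesignReview, Kickoff, Legal, Postmortem):
One-on-one=2pm: (1pm,2pm,4pm,3pm,1pm) (1pm,2pm,5pm,3pm,1pm) (1pm,2pm,5pm,4pm,1pm) (1pm,3pm,4pm,3pm,1pm) (1pm,3pm,5pm,3pm,1pm) (1pm,3pm,5pm,4pm,1pm) (1pm,4pm,4pm,3pm,1pm) (1pm,4pm,5pm,3pm,1pm) (1pm,4pm,5pm,4pm,1pm) (1pm,5pm,4pm,3pm,1pm) (1pm,5pm,5pm,3pm,1pm) (1pm,5pm,5pm,4pm,1pm) (2pm,2pm,4pm,3pm,1pm) (2pm,2pm,5pm,3pm,1pm) (2pm,2pm,5pm,4pm,1pm) (2pm,3pm,4pm,3pm,1pm) (2pm,3pm,5pm,3pm,1pm) (2pm,3pm,5pm,4pm,1pm) (2pm,4pm,4pm,3pm,1pm) (2pm,4pm,5pm,3pm,1pm) (2pm,4pm,5pm,4pm,1pm) (2pm,5pm,4pm,3pm,1pm) (2pm,5pm,5pm,3pm,1pm) (2pm,5pm,5pm,4pm,1pm) (3pm,2pm,5pm,4pm,1pm) (3pm,3pm,5pm,4pm,1pm) (3pm,4pm,5pm,4pm,1pm) (3pm,5pm,5pm,4pm,1pm) — 28.
One-on-one=3pm: (1pm,2pm,5pm,4pm,1pm) (1pm,3pm,5pm,4pm,1pm) (1pm,3pm,5pm,4pm,2pm) (1pm,4pm,5pm,4pm,1pm) (1pm,4pm,5pm,4pm,2pm) (1pm,5pm,5pm,4pm,1pm) (1pm,5pm,5pm,4pm,2pm) (2pm,2pm,5pm,4pm,1pm) (2pm,3pm,5pm,4pm,1pm) (2pm,3pm,5pm,4pm,2pm) (2pm,4pm,5pm,4pm,1pm) (2pm,4pm,5pm,4pm,2pm) (2pm,5pm,5pm,4pm,1pm) (2pm,5pm,5pm,4pm,2pm) (3pm,2pm,5pm,4pm,1pm) (3pm,3pm,5pm,4pm,1pm) (3pm,3pm,5pm,4pm,2pm) (3pm,4pm,5pm,4pm,1pm) (3pm,4pm,5pm,4pm,2pm) (3pm,5pm,5pm,4pm,1pm) (3pm,5pm,5pm,4pm,2pm) — 21.
Summing: 28 + 21 = 49.

49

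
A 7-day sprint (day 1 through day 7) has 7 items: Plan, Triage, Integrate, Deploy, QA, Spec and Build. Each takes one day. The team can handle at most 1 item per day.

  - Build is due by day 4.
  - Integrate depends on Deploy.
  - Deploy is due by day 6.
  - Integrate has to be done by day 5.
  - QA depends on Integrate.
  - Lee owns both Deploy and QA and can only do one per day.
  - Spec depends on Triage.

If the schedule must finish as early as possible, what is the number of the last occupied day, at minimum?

day 7

The precedence chain requires at least 3 distinct days.
With at most 1 per day and 7 tasks, at least 7 days are needed.
7 works (last occupied day: day 7): for example QA -> day 5, Spec -> day 6, Build -> day 1, Triage -> day 4, Deploy -> day 2, Integrate -> day 3, Plan -> day 7.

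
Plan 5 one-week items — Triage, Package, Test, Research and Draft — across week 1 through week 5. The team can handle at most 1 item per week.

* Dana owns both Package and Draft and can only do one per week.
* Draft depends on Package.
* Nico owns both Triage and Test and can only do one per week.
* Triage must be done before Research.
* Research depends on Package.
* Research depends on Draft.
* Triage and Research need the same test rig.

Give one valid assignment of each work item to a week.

Triage in week 3; Draft in week 2; Test in week 5; Package in week 1; Research in week 4

Checking: Draft(week 2) before Research(week 4); Package(week 1) before Draft(week 2); Package(week 1) before Research(week 4); Triage(week 3) before Research(week 4); Triage(week 3) != Research(week 4); Package(week 1) != Draft(week 2); Triage(week 3) != Test(week 5); max 1 per week (cap 1).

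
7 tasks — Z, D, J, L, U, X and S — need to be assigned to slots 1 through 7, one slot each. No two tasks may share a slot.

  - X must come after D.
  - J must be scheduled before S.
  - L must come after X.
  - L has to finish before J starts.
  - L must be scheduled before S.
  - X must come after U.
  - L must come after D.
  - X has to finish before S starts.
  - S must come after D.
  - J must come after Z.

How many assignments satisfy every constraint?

10

Splitting on Z: it can be 1 (2), 2 (2), 3 (2), 4 (2), 5 (2). Listing each branch's schedules as (D, J, L, U, X, S):
Z=1: (2,6,5,3,4,7) (3,6,5,2,4,7) — 2.
Z=2: (1,6,5,3,4,7) (3,6,5,1,4,7) — 2.
Z=3: (1,6,5,2,4,7) (2,6,5,1,4,7) — 2.
Z=4: (1,6,5,2,3,7) (2,6,5,1,3,7) — 2.
Z=5: (1,6,4,2,3,7) (2,6,4,1,3,7) — 2.
Summing: 2 + 2 + 2 + 2 + 2 = 10.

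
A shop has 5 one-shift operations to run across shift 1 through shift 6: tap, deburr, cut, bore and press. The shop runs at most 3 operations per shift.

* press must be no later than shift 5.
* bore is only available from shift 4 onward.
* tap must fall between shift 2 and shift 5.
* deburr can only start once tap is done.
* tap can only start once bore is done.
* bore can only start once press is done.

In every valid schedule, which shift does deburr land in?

shift 6

Precedence pushes deburr to at least shift 6.
So deburr is pinned to shift 6.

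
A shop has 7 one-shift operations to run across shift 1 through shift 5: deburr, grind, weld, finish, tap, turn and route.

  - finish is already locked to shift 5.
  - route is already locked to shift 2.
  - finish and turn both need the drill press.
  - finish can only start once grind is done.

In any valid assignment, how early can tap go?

shift 1

tap at shift 1 is achievable: grind=shift 1; route=shift 2; turn=shift 1; weld=shift 1; deburr=shift 1; tap=shift 1; finish=shift 5.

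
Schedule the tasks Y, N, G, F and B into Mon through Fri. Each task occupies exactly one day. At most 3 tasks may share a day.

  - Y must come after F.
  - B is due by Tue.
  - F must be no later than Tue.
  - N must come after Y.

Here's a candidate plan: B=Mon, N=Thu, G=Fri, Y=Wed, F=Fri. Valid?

B is due by Tue — holds.
Y must come after F — violated.
F must be no later than Tue — violated.
At most 3 tasks may share a day — holds.
N must come after Y — holds.

No. F must be no later than Tue is not satisfied.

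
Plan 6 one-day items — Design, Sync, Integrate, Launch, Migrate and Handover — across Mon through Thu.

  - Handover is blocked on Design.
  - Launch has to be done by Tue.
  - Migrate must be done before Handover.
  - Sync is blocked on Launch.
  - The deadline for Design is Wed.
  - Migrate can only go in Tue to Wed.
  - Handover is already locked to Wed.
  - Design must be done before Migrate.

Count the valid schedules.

20

Splitting on Sync: it can be Tue (4), Wed (8), Thu (8). Listing each branch's schedules as (Design, Integrate, Launch, Migrate, Handover):
Sync=Tue: (Mon,Mon,Mon,Tue,Wed) (Mon,Tue,Mon,Tue,Wed) (Mon,Wed,Mon,Tue,Wed) (Mon,Thu,Mon,Tue,Wed) — 4.
Sync=Wed: (Mon,Mon,Mon,Tue,Wed) (Mon,Mon,Tue,Tue,Wed) (Mon,Tue,Mon,Tue,Wed) (Mon,Tue,Tue,Tue,Wed) (Mon,Wed,Mon,Tue,Wed) (Mon,Wed,Tue,Tue,Wed) (Mon,Thu,Mon,Tue,Wed) (Mon,Thu,Tue,Tue,Wed) — 8.
Sync=Thu: (Mon,Mon,Mon,Tue,Wed) (Mon,Mon,Tue,Tue,Wed) (Mon,Tue,Mon,Tue,Wed) (Mon,Tue,Tue,Tue,Wed) (Mon,Wed,Mon,Tue,Wed) (Mon,Wed,Tue,Tue,Wed) (Mon,Thu,Mon,Tue,Wed) (Mon,Thu,Tue,Tue,Wed) — 8.
Summing: 4 + 8 + 8 = 20.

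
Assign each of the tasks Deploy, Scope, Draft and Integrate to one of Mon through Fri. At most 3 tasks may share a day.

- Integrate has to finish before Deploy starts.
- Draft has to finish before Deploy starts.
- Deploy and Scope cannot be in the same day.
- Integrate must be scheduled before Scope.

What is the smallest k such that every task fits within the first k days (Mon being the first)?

3 days

The precedence chain requires at least 2 distinct days.
With at most 3 per day and 4 tasks, at least 2 days are needed.
Could 2 days be enough, i.e. nothing placed later than Tue? No: Deploy must come after Integrate (at Mon or later) → {Tue}; Integrate must come before Deploy (at Tue or earlier) → {Mon}; Scope must come after Integrate (at Mon or later) → {Tue}; Scope can't share with Deploy (Tue) → nothing is left.
So 2 days is not enough.
3 works (last occupied day: Wed): for example Deploy -> Tue; Draft -> Mon; Integrate -> Mon; Scope -> Wed.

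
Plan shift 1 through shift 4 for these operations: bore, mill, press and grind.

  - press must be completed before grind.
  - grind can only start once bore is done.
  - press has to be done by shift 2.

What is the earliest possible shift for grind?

shift 2

Precedence pushes grind to at least shift 2.
grind at shift 2 is achievable: bore in shift 1, grind in shift 2, press in shift 1, mill in shift 1.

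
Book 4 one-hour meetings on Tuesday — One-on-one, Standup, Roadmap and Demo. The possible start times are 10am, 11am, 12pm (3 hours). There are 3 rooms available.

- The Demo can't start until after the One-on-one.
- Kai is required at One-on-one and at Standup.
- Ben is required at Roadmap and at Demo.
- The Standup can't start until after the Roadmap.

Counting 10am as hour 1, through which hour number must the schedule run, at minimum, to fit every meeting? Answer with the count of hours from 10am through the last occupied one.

2 hours

The precedence chain requires at least 2 distinct hours.
With at most 3 per hour and 4 meetings, at least 2 hours are needed.
2 works (last occupied hour: 11am): for example One-on-one in 10am; Standup in 11am; Demo in 11am; Roadmap in 10am.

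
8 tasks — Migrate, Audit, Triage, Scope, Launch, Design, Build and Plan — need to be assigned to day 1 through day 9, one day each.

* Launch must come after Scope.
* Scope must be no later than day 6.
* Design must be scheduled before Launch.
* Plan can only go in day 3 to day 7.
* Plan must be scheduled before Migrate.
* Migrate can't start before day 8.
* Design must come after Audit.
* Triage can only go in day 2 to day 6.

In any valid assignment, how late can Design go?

Precedence pushes Design to at least day 2; downstream work caps Design at day 8.
Design at day 8 is achievable: Build in day 1; Plan in day 3; Design in day 8; Audit in day 1; Launch in day 9; Scope in day 1; Migrate in day 8; Triage in day 2.

day 8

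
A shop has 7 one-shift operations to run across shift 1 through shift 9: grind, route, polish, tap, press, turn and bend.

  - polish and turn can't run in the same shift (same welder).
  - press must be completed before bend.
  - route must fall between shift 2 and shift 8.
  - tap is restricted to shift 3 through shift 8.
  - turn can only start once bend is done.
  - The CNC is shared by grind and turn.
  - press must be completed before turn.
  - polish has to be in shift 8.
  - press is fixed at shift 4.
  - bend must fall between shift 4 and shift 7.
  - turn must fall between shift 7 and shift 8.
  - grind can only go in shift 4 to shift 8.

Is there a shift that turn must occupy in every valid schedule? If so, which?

turn's window is shift 7–shift 8.
polish is fixed at shift 8, and turn can't share a shift with polish.
So turn must be shift 7.

shift 7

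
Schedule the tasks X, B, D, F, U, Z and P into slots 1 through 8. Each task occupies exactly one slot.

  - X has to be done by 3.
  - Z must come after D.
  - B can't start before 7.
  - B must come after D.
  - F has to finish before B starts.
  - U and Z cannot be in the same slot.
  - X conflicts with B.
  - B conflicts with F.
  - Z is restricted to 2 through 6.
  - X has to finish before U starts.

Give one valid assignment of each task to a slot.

F in 1, D in 1, B in 7, Z in 2, U in 3, X in 1, P in 1

Checking: X(1) before U(3); D(1) before Z(2); F(1) before B(7); D(1) before B(7); B(7) != F(1); X(1) != B(7); U(3) != Z(2); B=7 in [7,8]; Z=2 in [2,6]; X=1 in [1,3].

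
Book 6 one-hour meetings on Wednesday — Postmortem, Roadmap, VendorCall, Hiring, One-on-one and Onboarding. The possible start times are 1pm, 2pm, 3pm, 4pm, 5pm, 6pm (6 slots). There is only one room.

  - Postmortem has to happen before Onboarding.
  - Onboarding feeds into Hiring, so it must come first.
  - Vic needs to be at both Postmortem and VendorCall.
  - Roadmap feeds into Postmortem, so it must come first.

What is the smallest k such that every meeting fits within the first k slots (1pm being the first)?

The precedence chain requires at least 4 distinct slots.
With at most 1 per slot and 6 meetings, at least 6 slots are needed.
6 works (last occupied slot: 6pm): for example Hiring -> 4pm, VendorCall -> 5pm, Onboarding -> 3pm, Roadmap -> 1pm, One-on-one -> 6pm, Postmortem -> 2pm.

6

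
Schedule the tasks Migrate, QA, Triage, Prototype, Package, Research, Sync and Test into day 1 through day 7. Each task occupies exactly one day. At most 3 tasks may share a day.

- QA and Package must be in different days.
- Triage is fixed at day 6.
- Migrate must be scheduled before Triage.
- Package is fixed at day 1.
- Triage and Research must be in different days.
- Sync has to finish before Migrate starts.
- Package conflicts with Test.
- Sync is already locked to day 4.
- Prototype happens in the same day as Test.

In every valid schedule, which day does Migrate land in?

Sync is fixed at day 4 and must come before Migrate, so Migrate is at least day 5.
Triage is fixed at day 6 and must come after Migrate, so Migrate is at most day 5.
So Migrate must be day 5.

day 5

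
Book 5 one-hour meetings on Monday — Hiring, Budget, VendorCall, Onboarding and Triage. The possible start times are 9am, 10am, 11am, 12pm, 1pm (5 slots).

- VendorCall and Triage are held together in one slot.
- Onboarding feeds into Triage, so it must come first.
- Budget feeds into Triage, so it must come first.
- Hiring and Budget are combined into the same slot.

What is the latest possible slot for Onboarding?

Downstream work caps Onboarding at 12pm.
Onboarding at 12pm is achievable: Hiring in 9am; Triage in 1pm; Onboarding in 12pm; Budget in 9am; VendorCall in 1pm.

12pm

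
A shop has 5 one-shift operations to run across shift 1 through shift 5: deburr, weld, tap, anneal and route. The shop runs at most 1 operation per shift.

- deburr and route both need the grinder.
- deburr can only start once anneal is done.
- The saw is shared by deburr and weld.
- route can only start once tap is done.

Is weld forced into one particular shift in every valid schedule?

weld can be shift 1 (e.g. anneal=shift 2, weld=shift 1, route=shift 5, deburr=shift 3, tap=shift 4) or shift 2 (e.g. weld=shift 2, route=shift 5, anneal=shift 1, deburr=shift 3, tap=shift 4).

No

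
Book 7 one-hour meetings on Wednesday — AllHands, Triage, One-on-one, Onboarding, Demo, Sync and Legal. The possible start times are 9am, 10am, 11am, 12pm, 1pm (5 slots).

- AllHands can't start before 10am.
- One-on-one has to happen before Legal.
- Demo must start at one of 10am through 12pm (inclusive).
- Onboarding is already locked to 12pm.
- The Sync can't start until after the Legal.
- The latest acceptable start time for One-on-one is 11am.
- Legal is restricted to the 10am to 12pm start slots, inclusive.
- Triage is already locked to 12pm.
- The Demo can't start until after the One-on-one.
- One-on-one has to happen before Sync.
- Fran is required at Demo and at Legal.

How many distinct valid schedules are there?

Splitting on AllHands: it can be 10am (15), 11am (15), 12pm (15), 1pm (15). Listing each branch's schedules as (Triage, One-on-one, Onboarding, Demo, Sync, Legal):
AllHands=10am: (12pm,9am,12pm,10am,12pm,11am) (12pm,9am,12pm,10am,1pm,11am) (12pm,9am,12pm,10am,1pm,12pm) (12pm,9am,12pm,11am,11am,10am) (12pm,9am,12pm,11am,12pm,10am) (12pm,9am,12pm,11am,1pm,10am) (12pm,9am,12pm,11am,1pm,12pm) (12pm,9am,12pm,12pm,11am,10am) (12pm,9am,12pm,12pm,12pm,10am) (12pm,9am,12pm,12pm,12pm,11am) (12pm,9am,12pm,12pm,1pm,10am) (12pm,9am,12pm,12pm,1pm,11am) (12pm,10am,12pm,11am,1pm,12pm) (12pm,10am,12pm,12pm,12pm,11am) (12pm,10am,12pm,12pm,1pm,11am) — 15.
AllHands=11am: (12pm,9am,12pm,10am,12pm,11am) (12pm,9am,12pm,10am,1pm,11am) (12pm,9am,12pm,10am,1pm,12pm) (12pm,9am,12pm,11am,11am,10am) (12pm,9am,12pm,11am,12pm,10am) (12pm,9am,12pm,11am,1pm,10am) (12pm,9am,12pm,11am,1pm,12pm) (12pm,9am,12pm,12pm,11am,10am) (12pm,9am,12pm,12pm,12pm,10am) (12pm,9am,12pm,12pm,12pm,11am) (12pm,9am,12pm,12pm,1pm,10am) (12pm,9am,12pm,12pm,1pm,11am) (12pm,10am,12pm,11am,1pm,12pm) (12pm,10am,12pm,12pm,12pm,11am) (12pm,10am,12pm,12pm,1pm,11am) — 15.
AllHands=12pm: (12pm,9am,12pm,10am,12pm,11am) (12pm,9am,12pm,10am,1pm,11am) (12pm,9am,12pm,10am,1pm,12pm) (12pm,9am,12pm,11am,11am,10am) (12pm,9am,12pm,11am,12pm,10am) (12pm,9am,12pm,11am,1pm,10am) (12pm,9am,12pm,11am,1pm,12pm) (12pm,9am,12pm,12pm,11am,10am) (12pm,9am,12pm,12pm,12pm,10am) (12pm,9am,12pm,12pm,12pm,11am) (12pm,9am,12pm,12pm,1pm,10am) (12pm,9am,12pm,12pm,1pm,11am) (12pm,10am,12pm,11am,1pm,12pm) (12pm,10am,12pm,12pm,12pm,11am) (12pm,10am,12pm,12pm,1pm,11am) — 15.
AllHands=1pm: (12pm,9am,12pm,10am,12pm,11am) (12pm,9am,12pm,10am,1pm,11am) (12pm,9am,12pm,10am,1pm,12pm) (12pm,9am,12pm,11am,11am,10am) (12pm,9am,12pm,11am,12pm,10am) (12pm,9am,12pm,11am,1pm,10am) (12pm,9am,12pm,11am,1pm,12pm) (12pm,9am,12pm,12pm,11am,10am) (12pm,9am,12pm,12pm,12pm,10am) (12pm,9am,12pm,12pm,12pm,11am) (12pm,9am,12pm,12pm,1pm,10am) (12pm,9am,12pm,12pm,1pm,11am) (12pm,10am,12pm,11am,1pm,12pm) (12pm,10am,12pm,12pm,12pm,11am) (12pm,10am,12pm,12pm,1pm,11am) — 15.
Summing: 15 + 15 + 15 + 15 = 60.

60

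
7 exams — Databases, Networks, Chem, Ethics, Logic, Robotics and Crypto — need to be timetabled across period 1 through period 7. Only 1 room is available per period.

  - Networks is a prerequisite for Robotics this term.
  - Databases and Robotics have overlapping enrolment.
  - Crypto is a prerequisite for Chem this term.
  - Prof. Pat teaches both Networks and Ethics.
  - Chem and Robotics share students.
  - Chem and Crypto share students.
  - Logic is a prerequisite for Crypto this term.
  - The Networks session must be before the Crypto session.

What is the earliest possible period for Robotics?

period 2

Precedence pushes Robotics to at least period 2.
Robotics at period 2 is achievable: Databases in period 6, Robotics in period 2, Chem in period 5, Logic in period 3, Networks in period 1, Ethics in period 7, Crypto in period 4.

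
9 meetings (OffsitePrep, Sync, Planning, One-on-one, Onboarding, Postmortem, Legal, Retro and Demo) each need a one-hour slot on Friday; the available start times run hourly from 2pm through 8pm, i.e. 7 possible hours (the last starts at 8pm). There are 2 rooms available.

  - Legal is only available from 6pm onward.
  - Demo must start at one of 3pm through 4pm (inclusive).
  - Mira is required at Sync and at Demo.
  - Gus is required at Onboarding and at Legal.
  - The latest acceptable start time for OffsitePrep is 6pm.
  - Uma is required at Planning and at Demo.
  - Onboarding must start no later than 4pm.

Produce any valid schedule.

OffsitePrep=2pm, Retro=5pm, Planning=4pm, Postmortem=5pm, One-on-one=3pm, Onboarding=2pm, Demo=3pm, Sync=4pm, Legal=6pm

Checking: Sync(4pm) != Demo(3pm); Onboarding(2pm) != Legal(6pm); Planning(4pm) != Demo(3pm); Onboarding=2pm in [2pm,4pm]; Legal=6pm in [6pm,8pm]; OffsitePrep=2pm in [2pm,6pm]; Demo=3pm in [3pm,4pm]; max 2 per hour (cap 2).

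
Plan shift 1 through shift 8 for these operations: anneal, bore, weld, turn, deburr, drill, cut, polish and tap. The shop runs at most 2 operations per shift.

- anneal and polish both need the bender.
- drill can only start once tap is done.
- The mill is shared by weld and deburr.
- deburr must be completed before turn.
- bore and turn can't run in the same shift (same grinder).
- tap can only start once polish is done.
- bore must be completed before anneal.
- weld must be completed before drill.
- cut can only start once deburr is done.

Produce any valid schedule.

tap -> shift 2; polish -> shift 1; cut -> shift 5; weld -> shift 2; bore -> shift 3; deburr -> shift 1; drill -> shift 3; turn -> shift 4; anneal -> shift 4

Checking: tap(shift 2) before drill(shift 3); deburr(shift 1) before cut(shift 5); bore(shift 3) before anneal(shift 4); weld(shift 2) before drill(shift 3); polish(shift 1) before tap(shift 2); deburr(shift 1) before turn(shift 4); bore(shift 3) != turn(shift 4); weld(shift 2) != deburr(shift 1); anneal(shift 4) != polish(shift 1); max 2 per shift (cap 2).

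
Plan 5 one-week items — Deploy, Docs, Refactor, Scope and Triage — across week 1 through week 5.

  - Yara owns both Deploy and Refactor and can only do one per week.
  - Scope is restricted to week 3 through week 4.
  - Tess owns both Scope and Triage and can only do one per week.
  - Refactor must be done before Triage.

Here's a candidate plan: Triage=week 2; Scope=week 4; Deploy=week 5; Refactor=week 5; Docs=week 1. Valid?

No — it violates: Refactor must be done before Triage

Tess owns both Scope and Triage and can only do one per week — holds.
Scope is restricted to week 3 through week 4 — holds.
Yara owns both Deploy and Refactor and can only do one per week — violated.
Refactor must be done before Triage — violated.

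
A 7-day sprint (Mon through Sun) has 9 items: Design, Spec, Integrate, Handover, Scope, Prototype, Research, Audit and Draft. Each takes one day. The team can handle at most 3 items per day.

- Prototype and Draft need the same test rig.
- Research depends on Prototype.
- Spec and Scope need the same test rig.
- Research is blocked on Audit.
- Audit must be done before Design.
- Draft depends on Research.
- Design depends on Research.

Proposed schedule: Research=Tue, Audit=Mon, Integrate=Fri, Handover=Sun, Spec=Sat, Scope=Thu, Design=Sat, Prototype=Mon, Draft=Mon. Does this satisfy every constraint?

Invalid. Prototype and Draft need the same test rig.

Prototype and Draft need the same test rig — violated.
Audit must be done before Design — holds.
Draft depends on Research — violated.
The team can handle at most 3 items per day — holds.
Research depends on Prototype — holds.
Spec and Scope need the same test rig — holds.
Research is blocked on Audit — holds.
Design depends on Research — holds.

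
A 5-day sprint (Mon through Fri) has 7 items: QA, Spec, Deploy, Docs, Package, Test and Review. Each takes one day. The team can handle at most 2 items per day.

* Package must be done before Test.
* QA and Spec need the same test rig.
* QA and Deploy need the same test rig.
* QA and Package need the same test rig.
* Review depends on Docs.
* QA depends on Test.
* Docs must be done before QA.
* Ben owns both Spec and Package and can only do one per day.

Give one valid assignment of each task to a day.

Package=Mon, Spec=Thu, Test=Tue, QA=Wed, Review=Tue, Deploy=Thu, Docs=Mon

Checking: Docs(Mon) before Review(Tue); Test(Tue) before QA(Wed); Package(Mon) before Test(Tue); Docs(Mon) before QA(Wed); QA(Wed) != Package(Mon); QA(Wed) != Spec(Thu); Spec(Thu) != Package(Mon); QA(Wed) != Deploy(Thu); max 2 per day (cap 2).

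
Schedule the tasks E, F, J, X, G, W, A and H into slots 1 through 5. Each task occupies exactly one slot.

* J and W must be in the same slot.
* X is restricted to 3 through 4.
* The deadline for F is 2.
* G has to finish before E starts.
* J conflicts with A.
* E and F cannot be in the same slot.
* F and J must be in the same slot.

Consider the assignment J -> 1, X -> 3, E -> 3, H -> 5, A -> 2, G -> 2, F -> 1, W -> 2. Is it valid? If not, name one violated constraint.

Invalid. J and W must be in the same slot.

J conflicts with A — holds.
G has to finish before E starts — holds.
E and F cannot be in the same slot — holds.
J and W must be in the same slot — violated.
The deadline for F is 2 — holds.
X is restricted to 3 through 4 — holds.
F and J must be in the same slot — holds.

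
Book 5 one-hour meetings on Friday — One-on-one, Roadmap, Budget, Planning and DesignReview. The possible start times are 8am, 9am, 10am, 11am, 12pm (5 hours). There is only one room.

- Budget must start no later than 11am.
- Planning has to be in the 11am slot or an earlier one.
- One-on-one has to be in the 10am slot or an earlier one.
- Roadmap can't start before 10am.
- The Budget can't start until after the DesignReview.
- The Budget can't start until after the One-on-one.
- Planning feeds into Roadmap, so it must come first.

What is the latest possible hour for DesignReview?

Downstream work caps DesignReview at 10am.
DesignReview at 10am is achievable: Planning in 9am; Budget in 11am; One-on-one in 8am; Roadmap in 12pm; DesignReview in 10am.

10am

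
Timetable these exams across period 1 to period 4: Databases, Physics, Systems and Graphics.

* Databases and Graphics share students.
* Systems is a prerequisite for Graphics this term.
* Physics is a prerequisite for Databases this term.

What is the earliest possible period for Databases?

Precedence pushes Databases to at least period 2.
Databases at period 2 is achievable: Databases in period 2, Physics in period 1, Systems in period 1, Graphics in period 3.

period 2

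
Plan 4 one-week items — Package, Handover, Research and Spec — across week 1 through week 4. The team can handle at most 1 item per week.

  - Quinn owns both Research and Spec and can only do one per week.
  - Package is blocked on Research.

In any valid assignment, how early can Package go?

week 2

Precedence pushes Package to at least week 2.
Package at week 2 is achievable: Package=week 2; Research=week 1; Handover=week 3; Spec=week 4.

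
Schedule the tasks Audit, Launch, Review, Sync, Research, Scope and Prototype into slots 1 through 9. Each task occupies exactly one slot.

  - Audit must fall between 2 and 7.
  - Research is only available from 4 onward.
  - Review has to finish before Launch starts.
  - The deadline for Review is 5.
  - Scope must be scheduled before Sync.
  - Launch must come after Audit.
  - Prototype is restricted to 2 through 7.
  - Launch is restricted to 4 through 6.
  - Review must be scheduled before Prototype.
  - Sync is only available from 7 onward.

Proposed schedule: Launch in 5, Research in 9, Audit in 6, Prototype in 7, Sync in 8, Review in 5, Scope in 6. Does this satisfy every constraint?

Prototype is restricted to 2 through 7 — holds.
Sync is only available from 7 onward — holds.
Launch must come after Audit — violated.
Launch is restricted to 4 through 6 — holds.
Review must be scheduled before Prototype — holds.
Scope must be scheduled before Sync — holds.
Audit must fall between 2 and 7 — holds.
Research is only available from 4 onward — holds.
Review has to finish before Launch starts — violated.
The deadline for Review is 5 — holds.

Invalid. Launch must come after Audit.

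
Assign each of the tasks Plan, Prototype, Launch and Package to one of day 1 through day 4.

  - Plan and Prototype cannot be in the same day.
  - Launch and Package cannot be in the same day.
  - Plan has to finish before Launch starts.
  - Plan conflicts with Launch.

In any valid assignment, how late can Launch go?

day 4

Precedence pushes Launch to at least day 2.
Launch at day 4 is achievable: Plan in day 1, Prototype in day 2, Package in day 1, Launch in day 4.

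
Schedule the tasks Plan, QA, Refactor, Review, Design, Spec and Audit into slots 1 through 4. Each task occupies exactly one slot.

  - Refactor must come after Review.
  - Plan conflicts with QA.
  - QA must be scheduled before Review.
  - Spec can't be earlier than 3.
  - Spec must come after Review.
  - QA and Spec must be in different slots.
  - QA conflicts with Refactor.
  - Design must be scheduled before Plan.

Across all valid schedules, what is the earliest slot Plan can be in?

Precedence pushes Plan to at least 2.
Plan at 2 is achievable: Design in 1, Spec in 3, Audit in 1, Refactor in 3, QA in 1, Review in 2, Plan in 2.

2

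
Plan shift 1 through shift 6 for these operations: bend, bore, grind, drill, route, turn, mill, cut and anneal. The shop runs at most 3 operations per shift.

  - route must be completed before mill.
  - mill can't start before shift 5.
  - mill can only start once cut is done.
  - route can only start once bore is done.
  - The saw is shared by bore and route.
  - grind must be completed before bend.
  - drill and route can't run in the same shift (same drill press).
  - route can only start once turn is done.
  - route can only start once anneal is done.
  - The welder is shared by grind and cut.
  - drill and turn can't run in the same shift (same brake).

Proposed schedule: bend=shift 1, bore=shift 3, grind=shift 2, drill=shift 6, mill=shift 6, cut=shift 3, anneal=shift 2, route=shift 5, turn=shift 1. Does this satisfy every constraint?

No — it violates: grind must be completed before bend

The welder is shared by grind and cut — holds.
route can only start once turn is done — holds.
drill and route can't run in the same shift (same drill press) — holds.
route must be completed before mill — holds.
The saw is shared by bore and route — holds.
mill can't start before shift 5 — holds.
mill can only start once cut is done — holds.
grind must be completed before bend — violated.
The shop runs at most 3 operations per shift — holds.
route can only start once bore is done — holds.
route can only start once anneal is done — holds.
drill and turn can't run in the same shift (same brake) — holds.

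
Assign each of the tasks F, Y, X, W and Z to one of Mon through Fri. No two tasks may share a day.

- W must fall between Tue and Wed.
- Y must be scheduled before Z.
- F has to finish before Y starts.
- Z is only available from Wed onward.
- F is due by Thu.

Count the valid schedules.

Splitting on F: it can be Mon (6), Tue (1), Wed (1). Listing each branch's schedules as (Y, X, W, Z):
F=Mon: (Tue,Thu,Wed,Fri) (Tue,Fri,Wed,Thu) (Wed,Thu,Tue,Fri) (Wed,Fri,Tue,Thu) (Thu,Tue,Wed,Fri) (Thu,Wed,Tue,Fri) — 6.
F=Tue: (Thu,Mon,Wed,Fri) — 1.
F=Wed: (Thu,Mon,Tue,Fri) — 1.
Summing: 6 + 1 + 1 = 8.

8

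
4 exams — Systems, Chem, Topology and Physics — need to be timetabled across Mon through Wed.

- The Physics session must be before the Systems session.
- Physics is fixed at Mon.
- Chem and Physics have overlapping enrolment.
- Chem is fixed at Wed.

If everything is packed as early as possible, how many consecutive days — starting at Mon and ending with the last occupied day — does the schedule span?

3 days

The precedence chain requires at least 2 distinct days.
Chem can't be placed before Wed — that is day 3 counting from Mon — so the schedule must run through at least 3 days.
3 works (last occupied day: Wed): for example Chem in Wed, Systems in Tue, Topology in Mon, Physics in Mon.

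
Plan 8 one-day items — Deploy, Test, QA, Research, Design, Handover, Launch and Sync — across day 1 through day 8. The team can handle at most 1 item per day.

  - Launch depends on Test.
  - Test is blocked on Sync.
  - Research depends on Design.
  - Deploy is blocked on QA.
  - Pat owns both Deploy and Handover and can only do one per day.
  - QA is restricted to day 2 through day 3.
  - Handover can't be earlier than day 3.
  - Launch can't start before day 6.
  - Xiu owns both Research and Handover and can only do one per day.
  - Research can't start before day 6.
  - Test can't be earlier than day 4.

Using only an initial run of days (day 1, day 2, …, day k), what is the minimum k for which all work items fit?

The precedence chain requires at least 3 distinct days.
With at most 1 per day and 8 work items, at least 8 days are needed.
Research can't be placed before day 6, so the schedule must run through at least day 6.
8 works (last occupied day: day 8): for example Launch in day 7; Sync in day 1; Deploy in day 8; Research in day 6; Design in day 5; QA in day 2; Handover in day 3; Test in day 4.

8 days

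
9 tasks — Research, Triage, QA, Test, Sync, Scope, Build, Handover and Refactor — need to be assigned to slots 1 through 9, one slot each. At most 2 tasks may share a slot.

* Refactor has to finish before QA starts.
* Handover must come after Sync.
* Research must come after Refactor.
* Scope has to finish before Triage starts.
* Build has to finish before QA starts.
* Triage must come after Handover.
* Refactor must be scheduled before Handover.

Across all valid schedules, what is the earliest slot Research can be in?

Precedence pushes Research to at least 2.
Research at 2 is achievable: Triage -> 4, Refactor -> 1, Research -> 2, Test -> 5, Sync -> 1, QA -> 4, Build -> 3, Scope -> 3, Handover -> 2.

2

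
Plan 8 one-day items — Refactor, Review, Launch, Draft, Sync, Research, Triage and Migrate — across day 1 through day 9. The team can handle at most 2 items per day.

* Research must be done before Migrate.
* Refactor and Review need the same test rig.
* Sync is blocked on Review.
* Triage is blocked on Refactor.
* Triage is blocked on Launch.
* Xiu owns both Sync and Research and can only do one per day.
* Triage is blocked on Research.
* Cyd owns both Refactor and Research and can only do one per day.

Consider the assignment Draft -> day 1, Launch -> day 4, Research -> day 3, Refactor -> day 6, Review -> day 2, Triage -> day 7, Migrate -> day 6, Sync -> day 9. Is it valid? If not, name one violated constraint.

Valid

The team can handle at most 2 items per day — holds.
Triage is blocked on Refactor — holds.
Cyd owns both Refactor and Research and can only do one per day — holds.
Refactor and Review need the same test rig — holds.
Xiu owns both Sync and Research and can only do one per day — holds.
Research must be done before Migrate — holds.
Triage is blocked on Launch — holds.
Sync is blocked on Review — holds.
Triage is blocked on Research — holds.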